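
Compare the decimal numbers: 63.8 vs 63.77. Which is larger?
63.8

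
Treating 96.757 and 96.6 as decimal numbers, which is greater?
96.757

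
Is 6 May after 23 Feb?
Yes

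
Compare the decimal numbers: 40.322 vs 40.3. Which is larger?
40.322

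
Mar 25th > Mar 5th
True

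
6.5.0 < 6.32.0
True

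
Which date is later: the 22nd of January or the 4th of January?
the 22nd of January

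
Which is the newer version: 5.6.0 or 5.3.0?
5.6.0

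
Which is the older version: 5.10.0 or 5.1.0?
5.1.0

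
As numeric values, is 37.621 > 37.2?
True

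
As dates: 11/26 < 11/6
False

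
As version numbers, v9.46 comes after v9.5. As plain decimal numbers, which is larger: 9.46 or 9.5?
9.5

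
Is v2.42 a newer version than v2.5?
Yes. Version numbers are compared segment by segment as integers, not as decimals: minor version 42 > 5, so v2.42 > v2.5 (even though the decimal 2.42 < 2.5).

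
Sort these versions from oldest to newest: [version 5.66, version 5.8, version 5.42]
[version 5.8, version 5.42, version 5.66]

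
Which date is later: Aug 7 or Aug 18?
Aug 18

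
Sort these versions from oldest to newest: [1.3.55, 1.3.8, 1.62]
[1.3.8, 1.3.55, 1.62]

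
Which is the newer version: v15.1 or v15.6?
v15.6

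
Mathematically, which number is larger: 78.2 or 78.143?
78.2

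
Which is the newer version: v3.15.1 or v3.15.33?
v3.15.33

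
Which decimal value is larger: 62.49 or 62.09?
62.49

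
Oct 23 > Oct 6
True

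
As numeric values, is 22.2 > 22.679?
False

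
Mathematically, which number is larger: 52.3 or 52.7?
52.7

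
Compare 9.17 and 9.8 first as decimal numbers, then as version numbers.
As decimals: 9.17 < 9.8. As versions: v9.17 > v9.8 (minor version 17 > 8).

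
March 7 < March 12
True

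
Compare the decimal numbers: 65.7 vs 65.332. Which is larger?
65.7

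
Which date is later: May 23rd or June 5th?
June 5th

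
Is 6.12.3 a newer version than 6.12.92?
No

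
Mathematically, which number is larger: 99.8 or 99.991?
99.991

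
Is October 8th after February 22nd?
Yes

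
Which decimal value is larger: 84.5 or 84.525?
84.525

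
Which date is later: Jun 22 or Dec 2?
Dec 2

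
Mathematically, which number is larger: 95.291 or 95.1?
95.291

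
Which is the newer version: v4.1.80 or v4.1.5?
v4.1.80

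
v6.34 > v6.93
False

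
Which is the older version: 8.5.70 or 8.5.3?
8.5.3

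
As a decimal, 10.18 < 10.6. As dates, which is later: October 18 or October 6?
October 18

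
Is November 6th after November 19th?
No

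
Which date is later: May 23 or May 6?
May 23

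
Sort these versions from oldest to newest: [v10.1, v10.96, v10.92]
[v10.1, v10.92, v10.96]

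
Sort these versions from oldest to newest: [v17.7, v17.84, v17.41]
[v17.7, v17.41, v17.84]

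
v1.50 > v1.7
True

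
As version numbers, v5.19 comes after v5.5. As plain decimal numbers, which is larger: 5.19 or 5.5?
5.5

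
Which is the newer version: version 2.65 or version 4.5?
version 4.5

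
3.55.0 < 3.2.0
False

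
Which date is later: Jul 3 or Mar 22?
Jul 3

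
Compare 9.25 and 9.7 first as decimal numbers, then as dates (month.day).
As decimals: 9.25 < 9.7. As dates: 9/25 is later than 9/7 (day 25 > day 7).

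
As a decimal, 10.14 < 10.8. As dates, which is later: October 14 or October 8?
October 14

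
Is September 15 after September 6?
Yes. Day 15 comes after day 6 in September — this is a date comparison, not a decimal one (the decimal 9.15 would be smaller than 9.6).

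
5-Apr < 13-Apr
True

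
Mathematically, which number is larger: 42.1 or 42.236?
42.236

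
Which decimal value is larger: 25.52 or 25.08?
25.52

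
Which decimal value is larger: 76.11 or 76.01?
76.11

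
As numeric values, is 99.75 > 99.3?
True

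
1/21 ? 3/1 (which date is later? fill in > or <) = <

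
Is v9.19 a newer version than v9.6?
Yes. Version numbers are compared segment by segment as integers, not as decimals: minor version 19 > 6, so v9.19 > v9.6 (even though the decimal 9.19 < 9.6).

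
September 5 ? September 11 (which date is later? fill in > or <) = <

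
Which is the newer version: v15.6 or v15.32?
v15.32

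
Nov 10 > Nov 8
True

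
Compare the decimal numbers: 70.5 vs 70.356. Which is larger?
70.5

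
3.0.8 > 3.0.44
False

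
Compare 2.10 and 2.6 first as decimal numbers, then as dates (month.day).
As decimals: 2.10 < 2.6. As dates: 2/10 is later than 2/6 (day 10 > day 6).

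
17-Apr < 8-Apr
False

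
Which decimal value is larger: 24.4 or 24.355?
24.4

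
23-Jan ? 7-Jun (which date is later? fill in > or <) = <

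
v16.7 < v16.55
True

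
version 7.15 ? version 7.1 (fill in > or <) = >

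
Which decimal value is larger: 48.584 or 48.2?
48.584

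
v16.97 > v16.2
True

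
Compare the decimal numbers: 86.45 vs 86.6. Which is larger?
86.6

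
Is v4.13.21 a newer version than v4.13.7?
Yes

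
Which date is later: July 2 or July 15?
July 15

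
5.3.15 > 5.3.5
True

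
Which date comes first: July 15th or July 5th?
July 5th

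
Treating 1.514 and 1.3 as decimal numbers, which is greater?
1.514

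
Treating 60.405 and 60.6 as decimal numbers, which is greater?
60.6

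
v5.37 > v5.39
False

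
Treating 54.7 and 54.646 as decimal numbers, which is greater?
54.7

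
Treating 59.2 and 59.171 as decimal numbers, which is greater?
59.2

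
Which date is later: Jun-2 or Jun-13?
Jun-13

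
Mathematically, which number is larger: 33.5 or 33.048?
33.5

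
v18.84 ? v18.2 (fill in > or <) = >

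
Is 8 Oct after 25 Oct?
No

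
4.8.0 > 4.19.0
False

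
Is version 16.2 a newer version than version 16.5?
No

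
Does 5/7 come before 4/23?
No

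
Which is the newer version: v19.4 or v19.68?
v19.68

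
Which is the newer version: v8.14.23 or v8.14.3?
v8.14.23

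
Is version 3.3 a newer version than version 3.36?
No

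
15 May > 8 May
True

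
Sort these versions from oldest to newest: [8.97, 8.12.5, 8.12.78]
[8.12.5, 8.12.78, 8.97]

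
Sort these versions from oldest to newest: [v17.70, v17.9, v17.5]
[v17.5, v17.9, v17.70]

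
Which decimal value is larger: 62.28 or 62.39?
62.39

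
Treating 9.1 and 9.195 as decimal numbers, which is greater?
9.195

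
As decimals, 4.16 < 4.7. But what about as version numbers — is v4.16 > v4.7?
True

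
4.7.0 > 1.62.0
True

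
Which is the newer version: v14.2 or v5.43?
v14.2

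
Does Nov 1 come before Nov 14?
Yes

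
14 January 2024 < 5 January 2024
False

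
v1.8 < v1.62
True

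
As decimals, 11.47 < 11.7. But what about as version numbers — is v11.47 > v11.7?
True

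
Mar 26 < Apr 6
True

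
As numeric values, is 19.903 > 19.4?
True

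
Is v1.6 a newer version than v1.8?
No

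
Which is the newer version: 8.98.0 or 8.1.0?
8.98.0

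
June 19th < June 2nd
False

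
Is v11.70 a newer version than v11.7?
Yes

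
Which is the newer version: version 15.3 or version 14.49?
version 15.3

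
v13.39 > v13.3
True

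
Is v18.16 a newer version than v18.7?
Yes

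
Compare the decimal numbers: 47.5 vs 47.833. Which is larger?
47.833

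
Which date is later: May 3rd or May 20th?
May 20th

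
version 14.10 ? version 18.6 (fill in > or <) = <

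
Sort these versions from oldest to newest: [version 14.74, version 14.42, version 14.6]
[version 14.6, version 14.42, version 14.74]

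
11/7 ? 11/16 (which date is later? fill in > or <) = <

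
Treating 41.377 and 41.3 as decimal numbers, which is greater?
41.377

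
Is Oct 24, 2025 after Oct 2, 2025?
Yes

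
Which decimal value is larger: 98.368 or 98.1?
98.368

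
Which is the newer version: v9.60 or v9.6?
v9.60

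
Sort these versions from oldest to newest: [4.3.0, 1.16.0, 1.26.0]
[1.16.0, 1.26.0, 4.3.0]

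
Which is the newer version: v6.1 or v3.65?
v6.1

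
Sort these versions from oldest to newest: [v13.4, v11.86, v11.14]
[v11.14, v11.86, v13.4]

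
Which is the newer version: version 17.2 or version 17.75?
version 17.75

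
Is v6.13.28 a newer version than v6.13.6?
Yes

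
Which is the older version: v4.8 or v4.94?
v4.8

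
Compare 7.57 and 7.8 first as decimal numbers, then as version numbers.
As decimals: 7.57 < 7.8. As versions: v7.57 > v7.8 (minor version 57 > 8).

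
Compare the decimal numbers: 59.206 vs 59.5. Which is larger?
59.5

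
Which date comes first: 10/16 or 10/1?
10/1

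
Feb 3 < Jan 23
False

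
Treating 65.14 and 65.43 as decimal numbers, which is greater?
65.43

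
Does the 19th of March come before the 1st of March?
No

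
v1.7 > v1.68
False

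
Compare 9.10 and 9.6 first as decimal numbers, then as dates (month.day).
As decimals: 9.10 < 9.6. As dates: 9/10 is later than 9/6 (day 10 > day 6).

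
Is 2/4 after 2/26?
No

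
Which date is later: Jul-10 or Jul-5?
Jul-10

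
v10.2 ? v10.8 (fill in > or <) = <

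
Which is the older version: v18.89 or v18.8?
v18.8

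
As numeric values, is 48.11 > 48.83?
False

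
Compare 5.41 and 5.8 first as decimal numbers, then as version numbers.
As decimals: 5.41 < 5.8. As versions: v5.41 > v5.8 (minor version 41 > 8).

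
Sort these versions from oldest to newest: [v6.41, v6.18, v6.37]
[v6.18, v6.37, v6.41]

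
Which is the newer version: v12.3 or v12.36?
v12.36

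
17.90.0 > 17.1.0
True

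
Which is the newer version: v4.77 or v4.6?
v4.77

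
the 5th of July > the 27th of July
False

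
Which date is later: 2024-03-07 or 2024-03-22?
2024-03-22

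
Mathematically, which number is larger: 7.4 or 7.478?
7.478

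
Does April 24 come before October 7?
Yes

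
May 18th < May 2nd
False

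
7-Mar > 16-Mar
False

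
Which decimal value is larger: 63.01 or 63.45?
63.45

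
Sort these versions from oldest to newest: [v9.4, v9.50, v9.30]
[v9.4, v9.30, v9.50]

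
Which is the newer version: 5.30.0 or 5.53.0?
5.53.0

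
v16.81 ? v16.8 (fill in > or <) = >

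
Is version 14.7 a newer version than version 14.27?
No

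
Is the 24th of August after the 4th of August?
Yes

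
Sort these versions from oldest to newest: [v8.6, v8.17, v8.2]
[v8.2, v8.6, v8.17]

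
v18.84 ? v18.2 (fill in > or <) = >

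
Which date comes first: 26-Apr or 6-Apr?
6-Apr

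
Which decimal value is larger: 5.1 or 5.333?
5.333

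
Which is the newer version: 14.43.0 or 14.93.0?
14.93.0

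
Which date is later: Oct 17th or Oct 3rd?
Oct 17th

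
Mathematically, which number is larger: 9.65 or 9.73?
9.73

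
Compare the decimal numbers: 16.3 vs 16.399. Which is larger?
16.399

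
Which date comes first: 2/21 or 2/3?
2/3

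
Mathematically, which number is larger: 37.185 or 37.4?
37.4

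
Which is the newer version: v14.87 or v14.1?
v14.87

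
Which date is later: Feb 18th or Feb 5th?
Feb 18th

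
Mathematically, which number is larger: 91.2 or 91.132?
91.2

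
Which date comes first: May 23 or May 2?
May 2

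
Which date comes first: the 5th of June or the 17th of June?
the 5th of June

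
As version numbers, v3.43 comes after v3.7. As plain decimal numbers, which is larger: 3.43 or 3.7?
3.7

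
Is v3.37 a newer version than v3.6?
Yes. Version numbers are compared segment by segment as integers, not as decimals: minor version 37 > 6, so v3.37 > v3.6 (even though the decimal 3.37 < 3.6).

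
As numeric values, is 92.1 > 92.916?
False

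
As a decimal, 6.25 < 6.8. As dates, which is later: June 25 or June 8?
June 25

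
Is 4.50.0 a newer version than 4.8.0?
Yes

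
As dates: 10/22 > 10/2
True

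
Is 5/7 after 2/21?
Yes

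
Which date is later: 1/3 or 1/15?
1/15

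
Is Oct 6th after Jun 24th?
Yes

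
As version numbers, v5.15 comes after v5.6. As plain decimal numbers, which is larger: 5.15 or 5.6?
5.6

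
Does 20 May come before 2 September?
Yes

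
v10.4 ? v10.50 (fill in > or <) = <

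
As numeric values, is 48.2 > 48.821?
False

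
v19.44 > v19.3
True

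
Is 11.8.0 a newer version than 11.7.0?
Yes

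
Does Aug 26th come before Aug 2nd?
No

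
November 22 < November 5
False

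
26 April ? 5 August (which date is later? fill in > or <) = <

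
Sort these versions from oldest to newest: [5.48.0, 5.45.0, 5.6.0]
[5.6.0, 5.45.0, 5.48.0]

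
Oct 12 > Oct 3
True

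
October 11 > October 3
True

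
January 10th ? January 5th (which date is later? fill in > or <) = >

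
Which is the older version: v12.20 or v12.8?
v12.8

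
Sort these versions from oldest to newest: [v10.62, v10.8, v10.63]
[v10.8, v10.62, v10.63]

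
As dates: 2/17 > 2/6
True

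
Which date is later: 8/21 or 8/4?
8/21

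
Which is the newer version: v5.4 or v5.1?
v5.4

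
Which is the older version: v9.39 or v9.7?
v9.7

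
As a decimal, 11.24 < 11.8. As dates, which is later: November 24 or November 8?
November 24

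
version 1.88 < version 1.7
False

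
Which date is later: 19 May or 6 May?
19 May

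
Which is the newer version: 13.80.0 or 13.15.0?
13.80.0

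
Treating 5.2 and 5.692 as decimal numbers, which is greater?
5.692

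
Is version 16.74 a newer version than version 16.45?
Yes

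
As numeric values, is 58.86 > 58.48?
True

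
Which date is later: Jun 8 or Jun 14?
Jun 14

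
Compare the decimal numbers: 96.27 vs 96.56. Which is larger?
96.56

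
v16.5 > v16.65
False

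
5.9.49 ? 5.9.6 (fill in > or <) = >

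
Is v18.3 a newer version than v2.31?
Yes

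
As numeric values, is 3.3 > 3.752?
False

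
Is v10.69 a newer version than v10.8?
Yes. Version numbers are compared segment by segment as integers, not as decimals: minor version 69 > 8, so v10.69 > v10.8 (even though the decimal 10.69 < 10.8).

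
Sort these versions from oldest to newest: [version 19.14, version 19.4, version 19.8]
[version 19.4, version 19.8, version 19.14]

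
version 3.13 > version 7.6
False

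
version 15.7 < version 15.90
True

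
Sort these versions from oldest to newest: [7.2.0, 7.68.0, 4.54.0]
[4.54.0, 7.2.0, 7.68.0]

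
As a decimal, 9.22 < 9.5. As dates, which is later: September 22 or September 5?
September 22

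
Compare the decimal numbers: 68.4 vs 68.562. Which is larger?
68.562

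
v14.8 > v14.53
False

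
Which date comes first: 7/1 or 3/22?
3/22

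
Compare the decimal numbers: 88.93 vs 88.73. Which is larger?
88.93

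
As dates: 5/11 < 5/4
False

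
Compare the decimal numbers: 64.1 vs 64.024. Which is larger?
64.1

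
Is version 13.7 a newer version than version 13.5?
Yes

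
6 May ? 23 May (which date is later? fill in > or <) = <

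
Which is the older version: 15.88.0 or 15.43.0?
15.43.0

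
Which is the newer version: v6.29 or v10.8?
v10.8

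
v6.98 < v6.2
False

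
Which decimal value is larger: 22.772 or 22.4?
22.772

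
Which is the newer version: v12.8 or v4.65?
v12.8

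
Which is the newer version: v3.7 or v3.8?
v3.8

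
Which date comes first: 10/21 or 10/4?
10/4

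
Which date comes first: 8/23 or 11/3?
8/23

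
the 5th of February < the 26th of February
True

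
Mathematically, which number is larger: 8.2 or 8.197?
8.2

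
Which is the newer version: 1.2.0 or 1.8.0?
1.8.0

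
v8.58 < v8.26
False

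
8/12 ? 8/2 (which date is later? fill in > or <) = >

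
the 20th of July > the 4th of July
True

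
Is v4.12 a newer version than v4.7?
Yes. Version numbers are compared segment by segment as integers, not as decimals: minor version 12 > 7, so v4.12 > v4.7 (even though the decimal 4.12 < 4.7).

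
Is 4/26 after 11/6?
No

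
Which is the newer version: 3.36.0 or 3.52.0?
3.52.0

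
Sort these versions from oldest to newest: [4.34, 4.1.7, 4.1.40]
[4.1.7, 4.1.40, 4.34]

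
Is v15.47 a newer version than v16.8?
No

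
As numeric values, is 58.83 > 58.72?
True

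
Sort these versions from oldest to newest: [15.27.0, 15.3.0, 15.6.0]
[15.3.0, 15.6.0, 15.27.0]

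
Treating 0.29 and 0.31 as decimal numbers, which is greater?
0.31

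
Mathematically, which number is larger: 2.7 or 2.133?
2.7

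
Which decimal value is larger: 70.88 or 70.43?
70.88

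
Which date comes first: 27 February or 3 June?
27 February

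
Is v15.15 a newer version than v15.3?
Yes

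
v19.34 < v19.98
True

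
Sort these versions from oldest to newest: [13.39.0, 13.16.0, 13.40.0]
[13.16.0, 13.39.0, 13.40.0]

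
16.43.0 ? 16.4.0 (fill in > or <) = >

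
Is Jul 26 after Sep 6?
No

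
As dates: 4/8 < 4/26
True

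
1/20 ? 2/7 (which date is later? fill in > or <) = <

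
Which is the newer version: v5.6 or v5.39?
v5.39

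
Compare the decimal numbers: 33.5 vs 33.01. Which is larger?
33.5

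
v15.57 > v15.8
True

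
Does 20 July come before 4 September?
Yes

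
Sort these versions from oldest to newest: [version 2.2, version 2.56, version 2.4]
[version 2.2, version 2.4, version 2.56]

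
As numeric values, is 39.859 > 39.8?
True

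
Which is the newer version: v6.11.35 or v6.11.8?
v6.11.35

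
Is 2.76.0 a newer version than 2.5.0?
Yes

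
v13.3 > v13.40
False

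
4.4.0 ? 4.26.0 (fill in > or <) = <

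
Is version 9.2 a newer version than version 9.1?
Yes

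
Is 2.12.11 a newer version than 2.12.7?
Yes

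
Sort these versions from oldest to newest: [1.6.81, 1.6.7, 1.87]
[1.6.7, 1.6.81, 1.87]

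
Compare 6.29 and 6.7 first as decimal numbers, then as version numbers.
As decimals: 6.29 < 6.7. As versions: v6.29 > v6.7 (minor version 29 > 7).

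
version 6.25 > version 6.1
True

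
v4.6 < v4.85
True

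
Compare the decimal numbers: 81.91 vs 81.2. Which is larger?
81.91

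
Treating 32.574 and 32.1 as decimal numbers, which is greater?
32.574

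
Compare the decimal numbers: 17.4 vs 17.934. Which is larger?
17.934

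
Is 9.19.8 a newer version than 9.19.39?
No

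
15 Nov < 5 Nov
False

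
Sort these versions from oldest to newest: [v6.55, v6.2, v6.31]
[v6.2, v6.31, v6.55]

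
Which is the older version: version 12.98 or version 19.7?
version 12.98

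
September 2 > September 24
False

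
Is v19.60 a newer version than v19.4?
Yes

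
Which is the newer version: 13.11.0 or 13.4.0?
13.11.0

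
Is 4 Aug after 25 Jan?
Yes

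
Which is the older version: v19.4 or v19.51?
v19.4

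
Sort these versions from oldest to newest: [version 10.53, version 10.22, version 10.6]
[version 10.6, version 10.22, version 10.53]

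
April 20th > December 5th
False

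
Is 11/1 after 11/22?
No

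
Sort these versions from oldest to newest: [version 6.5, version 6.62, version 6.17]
[version 6.5, version 6.17, version 6.62]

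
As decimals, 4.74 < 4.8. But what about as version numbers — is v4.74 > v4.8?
True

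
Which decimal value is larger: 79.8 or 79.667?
79.8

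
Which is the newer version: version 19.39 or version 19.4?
version 19.39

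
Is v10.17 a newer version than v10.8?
Yes. Version numbers are compared segment by segment as integers, not as decimals: minor version 17 > 8, so v10.17 > v10.8 (even though the decimal 10.17 < 10.8).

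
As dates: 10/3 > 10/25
False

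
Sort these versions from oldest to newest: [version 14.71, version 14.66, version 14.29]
[version 14.29, version 14.66, version 14.71]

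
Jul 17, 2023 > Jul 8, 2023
True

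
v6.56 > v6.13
True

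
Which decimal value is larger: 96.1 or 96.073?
96.1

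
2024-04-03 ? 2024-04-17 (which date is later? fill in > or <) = <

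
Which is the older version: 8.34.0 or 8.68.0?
8.34.0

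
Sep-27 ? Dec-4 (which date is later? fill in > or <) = <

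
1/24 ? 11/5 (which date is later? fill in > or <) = <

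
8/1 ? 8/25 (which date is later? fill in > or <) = <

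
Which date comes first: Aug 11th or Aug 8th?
Aug 8th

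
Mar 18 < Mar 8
False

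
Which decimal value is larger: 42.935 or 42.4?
42.935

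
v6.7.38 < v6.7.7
False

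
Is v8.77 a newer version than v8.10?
Yes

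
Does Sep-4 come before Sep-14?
Yes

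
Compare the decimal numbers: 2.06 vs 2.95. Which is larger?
2.95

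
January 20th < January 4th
False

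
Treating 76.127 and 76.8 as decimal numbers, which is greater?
76.8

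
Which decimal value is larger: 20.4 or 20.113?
20.4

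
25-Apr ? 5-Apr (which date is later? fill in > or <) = >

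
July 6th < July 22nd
True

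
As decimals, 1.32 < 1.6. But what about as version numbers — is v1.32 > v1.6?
True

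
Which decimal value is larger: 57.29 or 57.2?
57.29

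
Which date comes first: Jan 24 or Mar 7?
Jan 24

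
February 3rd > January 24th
True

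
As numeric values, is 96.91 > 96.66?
True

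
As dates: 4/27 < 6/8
True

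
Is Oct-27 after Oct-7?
Yes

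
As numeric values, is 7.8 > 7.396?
True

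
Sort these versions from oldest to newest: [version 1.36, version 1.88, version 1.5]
[version 1.5, version 1.36, version 1.88]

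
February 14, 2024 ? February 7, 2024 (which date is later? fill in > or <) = >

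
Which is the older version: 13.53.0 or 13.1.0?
13.1.0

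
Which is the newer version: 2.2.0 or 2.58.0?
2.58.0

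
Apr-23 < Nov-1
True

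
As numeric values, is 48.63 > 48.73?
False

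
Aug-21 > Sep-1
False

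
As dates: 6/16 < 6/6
False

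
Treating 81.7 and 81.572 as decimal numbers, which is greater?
81.7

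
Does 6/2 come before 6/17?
Yes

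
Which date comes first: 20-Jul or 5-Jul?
5-Jul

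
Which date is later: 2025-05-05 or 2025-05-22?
2025-05-22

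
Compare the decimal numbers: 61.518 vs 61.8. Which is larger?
61.8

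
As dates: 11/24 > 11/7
True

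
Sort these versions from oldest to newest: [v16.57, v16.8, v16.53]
[v16.8, v16.53, v16.57]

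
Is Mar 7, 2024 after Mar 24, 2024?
No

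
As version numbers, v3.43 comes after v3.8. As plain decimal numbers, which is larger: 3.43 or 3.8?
3.8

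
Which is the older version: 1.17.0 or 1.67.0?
1.17.0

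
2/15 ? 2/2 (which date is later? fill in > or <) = >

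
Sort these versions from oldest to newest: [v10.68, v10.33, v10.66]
[v10.33, v10.66, v10.68]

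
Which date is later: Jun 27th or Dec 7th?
Dec 7th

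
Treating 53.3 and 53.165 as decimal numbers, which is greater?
53.3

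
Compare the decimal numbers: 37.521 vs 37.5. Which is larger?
37.521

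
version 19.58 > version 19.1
True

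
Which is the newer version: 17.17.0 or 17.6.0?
17.17.0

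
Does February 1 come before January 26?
No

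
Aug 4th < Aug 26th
True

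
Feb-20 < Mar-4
True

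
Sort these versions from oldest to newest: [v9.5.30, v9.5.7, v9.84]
[v9.5.7, v9.5.30, v9.84]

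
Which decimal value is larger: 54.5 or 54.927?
54.927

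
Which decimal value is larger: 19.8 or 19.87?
19.87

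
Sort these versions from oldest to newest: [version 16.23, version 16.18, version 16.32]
[version 16.18, version 16.23, version 16.32]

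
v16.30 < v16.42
True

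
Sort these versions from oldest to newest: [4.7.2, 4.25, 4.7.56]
[4.7.2, 4.7.56, 4.25]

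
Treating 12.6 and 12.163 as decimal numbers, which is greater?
12.6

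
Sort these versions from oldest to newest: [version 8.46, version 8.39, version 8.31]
[version 8.31, version 8.39, version 8.46]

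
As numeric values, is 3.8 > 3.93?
False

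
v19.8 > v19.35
False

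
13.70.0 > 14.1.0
False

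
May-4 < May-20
True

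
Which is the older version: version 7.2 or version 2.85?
version 2.85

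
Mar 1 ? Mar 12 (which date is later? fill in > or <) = <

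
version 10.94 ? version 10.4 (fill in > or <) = >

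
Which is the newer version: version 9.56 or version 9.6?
version 9.56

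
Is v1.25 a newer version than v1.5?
Yes. Version numbers are compared segment by segment as integers, not as decimals: minor version 25 > 5, so v1.25 > v1.5 (even though the decimal 1.25 < 1.5).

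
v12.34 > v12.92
False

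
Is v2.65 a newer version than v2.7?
Yes. Version numbers are compared segment by segment as integers, not as decimals: minor version 65 > 7, so v2.65 > v2.7 (even though the decimal 2.65 < 2.7).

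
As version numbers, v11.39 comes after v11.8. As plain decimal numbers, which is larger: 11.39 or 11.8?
11.8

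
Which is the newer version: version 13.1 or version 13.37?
version 13.37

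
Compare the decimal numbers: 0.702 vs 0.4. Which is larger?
0.702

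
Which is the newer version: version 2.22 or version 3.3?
version 3.3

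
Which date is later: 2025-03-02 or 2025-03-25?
2025-03-25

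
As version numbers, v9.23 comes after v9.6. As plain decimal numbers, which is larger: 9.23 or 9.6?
9.6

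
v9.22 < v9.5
False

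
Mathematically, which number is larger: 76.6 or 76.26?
76.6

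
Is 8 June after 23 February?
Yes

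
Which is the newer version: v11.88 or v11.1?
v11.88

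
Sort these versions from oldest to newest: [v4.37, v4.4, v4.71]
[v4.4, v4.37, v4.71]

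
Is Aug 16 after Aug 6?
Yes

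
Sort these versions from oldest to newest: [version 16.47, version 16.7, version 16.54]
[version 16.7, version 16.47, version 16.54]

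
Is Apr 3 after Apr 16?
No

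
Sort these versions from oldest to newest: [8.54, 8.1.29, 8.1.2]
[8.1.2, 8.1.29, 8.54]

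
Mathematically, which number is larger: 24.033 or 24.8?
24.8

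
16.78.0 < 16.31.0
False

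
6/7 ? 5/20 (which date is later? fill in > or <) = >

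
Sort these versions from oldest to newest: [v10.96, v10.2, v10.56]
[v10.2, v10.56, v10.96]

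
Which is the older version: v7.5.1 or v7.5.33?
v7.5.1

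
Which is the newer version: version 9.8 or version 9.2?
version 9.8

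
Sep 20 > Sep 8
True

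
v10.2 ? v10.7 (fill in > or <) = <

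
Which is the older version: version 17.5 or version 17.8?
version 17.5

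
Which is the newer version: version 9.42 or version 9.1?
version 9.42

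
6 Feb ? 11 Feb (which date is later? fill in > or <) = <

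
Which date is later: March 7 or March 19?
March 19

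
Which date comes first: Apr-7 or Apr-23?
Apr-7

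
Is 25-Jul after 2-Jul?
Yes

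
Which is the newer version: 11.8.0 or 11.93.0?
11.93.0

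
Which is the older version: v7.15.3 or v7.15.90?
v7.15.3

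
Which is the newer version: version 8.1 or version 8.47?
version 8.47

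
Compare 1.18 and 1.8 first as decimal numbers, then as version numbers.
As decimals: 1.18 < 1.8. As versions: v1.18 > v1.8 (minor version 18 > 8).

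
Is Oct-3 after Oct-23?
No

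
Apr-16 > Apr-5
True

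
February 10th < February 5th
False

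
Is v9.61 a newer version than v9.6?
Yes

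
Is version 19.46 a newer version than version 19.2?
Yes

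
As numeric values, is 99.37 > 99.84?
False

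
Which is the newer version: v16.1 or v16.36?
v16.36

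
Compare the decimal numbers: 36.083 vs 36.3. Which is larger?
36.3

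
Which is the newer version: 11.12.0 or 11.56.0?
11.56.0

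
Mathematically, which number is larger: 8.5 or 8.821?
8.821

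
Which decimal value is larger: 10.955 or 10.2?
10.955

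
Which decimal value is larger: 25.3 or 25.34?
25.34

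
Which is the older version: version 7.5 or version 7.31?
version 7.5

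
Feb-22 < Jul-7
True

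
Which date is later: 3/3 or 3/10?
3/10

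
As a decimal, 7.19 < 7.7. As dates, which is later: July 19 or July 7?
July 19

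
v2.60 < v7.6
True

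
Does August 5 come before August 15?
Yes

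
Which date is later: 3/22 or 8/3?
8/3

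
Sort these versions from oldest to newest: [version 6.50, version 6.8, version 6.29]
[version 6.8, version 6.29, version 6.50]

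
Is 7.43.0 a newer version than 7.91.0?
No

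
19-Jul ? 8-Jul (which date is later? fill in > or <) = >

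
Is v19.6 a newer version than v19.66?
No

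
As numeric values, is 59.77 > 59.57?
True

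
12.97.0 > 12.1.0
True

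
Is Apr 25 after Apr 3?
Yes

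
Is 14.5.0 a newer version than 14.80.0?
No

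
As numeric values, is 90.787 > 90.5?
True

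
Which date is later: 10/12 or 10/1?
10/12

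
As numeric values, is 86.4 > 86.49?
False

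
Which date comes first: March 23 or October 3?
March 23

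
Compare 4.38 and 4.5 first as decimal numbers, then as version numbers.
As decimals: 4.38 < 4.5. As versions: v4.38 > v4.5 (minor version 38 > 5).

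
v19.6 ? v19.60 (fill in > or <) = <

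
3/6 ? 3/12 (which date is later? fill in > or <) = <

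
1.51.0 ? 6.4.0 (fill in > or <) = <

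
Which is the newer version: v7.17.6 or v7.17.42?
v7.17.42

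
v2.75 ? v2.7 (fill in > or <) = >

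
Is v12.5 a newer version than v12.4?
Yes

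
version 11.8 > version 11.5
True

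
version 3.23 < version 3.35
True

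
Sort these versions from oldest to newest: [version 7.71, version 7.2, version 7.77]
[version 7.2, version 7.71, version 7.77]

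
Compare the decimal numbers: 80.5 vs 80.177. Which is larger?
80.5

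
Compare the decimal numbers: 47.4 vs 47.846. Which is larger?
47.846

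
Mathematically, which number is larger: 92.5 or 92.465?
92.5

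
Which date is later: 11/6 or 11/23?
11/23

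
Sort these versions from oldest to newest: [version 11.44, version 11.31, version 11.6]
[version 11.6, version 11.31, version 11.44]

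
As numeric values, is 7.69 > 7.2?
True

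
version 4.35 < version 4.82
True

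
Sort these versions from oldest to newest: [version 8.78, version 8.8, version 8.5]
[version 8.5, version 8.8, version 8.78]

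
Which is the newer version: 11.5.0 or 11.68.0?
11.68.0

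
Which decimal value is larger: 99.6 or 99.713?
99.713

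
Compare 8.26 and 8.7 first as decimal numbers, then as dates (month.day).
As decimals: 8.26 < 8.7. As dates: 8/26 is later than 8/7 (day 26 > day 7).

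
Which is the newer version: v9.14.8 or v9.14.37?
v9.14.37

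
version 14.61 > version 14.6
True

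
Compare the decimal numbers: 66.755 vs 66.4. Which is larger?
66.755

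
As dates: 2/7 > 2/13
False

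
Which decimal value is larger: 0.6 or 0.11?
0.6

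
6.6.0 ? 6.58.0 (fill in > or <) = <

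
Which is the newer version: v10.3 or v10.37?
v10.37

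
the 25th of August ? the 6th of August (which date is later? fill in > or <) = >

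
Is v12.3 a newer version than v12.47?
No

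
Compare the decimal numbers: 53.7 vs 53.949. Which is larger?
53.949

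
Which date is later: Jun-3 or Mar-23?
Jun-3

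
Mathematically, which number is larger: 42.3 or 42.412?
42.412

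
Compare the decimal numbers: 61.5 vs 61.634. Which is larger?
61.634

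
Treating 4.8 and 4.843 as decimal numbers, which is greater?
4.843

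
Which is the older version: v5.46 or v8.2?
v5.46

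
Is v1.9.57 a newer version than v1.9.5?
Yes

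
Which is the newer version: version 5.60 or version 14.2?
version 14.2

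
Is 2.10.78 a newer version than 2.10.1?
Yes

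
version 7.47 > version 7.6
True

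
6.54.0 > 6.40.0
True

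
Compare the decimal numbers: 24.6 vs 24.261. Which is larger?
24.6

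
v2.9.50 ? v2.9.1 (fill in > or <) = >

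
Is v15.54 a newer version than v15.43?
Yes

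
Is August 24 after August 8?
Yes. Day 24 comes after day 8 in August — this is a date comparison, not a decimal one (the decimal 8.24 would be smaller than 8.8).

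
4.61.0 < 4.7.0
False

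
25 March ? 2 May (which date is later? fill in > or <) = <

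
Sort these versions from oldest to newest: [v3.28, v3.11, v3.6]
[v3.6, v3.11, v3.28]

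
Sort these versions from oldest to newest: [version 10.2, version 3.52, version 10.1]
[version 3.52, version 10.1, version 10.2]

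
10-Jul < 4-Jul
False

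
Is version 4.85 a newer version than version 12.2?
No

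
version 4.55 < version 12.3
True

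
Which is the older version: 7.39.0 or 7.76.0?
7.39.0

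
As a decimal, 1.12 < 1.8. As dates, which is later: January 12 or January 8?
January 12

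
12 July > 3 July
True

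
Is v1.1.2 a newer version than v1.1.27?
No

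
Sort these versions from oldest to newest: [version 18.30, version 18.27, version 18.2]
[version 18.2, version 18.27, version 18.30]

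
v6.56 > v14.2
False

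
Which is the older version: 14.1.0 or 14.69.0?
14.1.0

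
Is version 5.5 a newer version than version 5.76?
No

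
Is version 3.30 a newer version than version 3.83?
No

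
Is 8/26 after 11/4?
No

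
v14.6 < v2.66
False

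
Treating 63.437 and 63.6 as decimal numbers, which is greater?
63.6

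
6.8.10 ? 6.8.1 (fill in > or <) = >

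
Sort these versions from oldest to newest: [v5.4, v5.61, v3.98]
[v3.98, v5.4, v5.61]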